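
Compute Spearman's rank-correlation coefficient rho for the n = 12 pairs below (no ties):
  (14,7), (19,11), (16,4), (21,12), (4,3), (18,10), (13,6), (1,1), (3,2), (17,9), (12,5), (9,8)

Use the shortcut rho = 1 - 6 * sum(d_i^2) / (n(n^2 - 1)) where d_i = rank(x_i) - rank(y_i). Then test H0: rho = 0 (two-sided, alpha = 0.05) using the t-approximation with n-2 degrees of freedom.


Step 1: Rank x and y separately (midranks; no ties here).
rank(x): 14->7, 19->11, 16->8, 21->12, 4->3, 18->10, 13->6, 1->1, 3->2, 17->9, 12->5, 9->4
rank(y): 7->7, 11->11, 4->4, 12->12, 3->3, 10->10, 6->6, 1->1, 2->2, 9->9, 5->5, 8->8
Step 2: d_i = R_x(i) - R_y(i); compute d_i^2.
  (7-7)^2=0, (11-11)^2=0, (8-4)^2=16, (12-12)^2=0, (3-3)^2=0, (10-10)^2=0, (6-6)^2=0, (1-1)^2=0, (2-2)^2=0, (9-9)^2=0, (5-5)^2=0, (4-8)^2=16
sum(d^2) = 32.
Step 3: rho = 1 - 6*32 / (12*(12^2 - 1)) = 1 - 192/1716 = 0.888112.
Step 4: Under H0, t = rho * sqrt((n-2)/(1-rho^2)) = 6.1103 ~ t(10).
Step 5: Two-sided p-value from the t-distribution with 10 df = 0.000114.
Step 6: alpha = 0.05. reject H0.

rho = 0.8881, p = 0.000114, reject H0 at alpha = 0.05.


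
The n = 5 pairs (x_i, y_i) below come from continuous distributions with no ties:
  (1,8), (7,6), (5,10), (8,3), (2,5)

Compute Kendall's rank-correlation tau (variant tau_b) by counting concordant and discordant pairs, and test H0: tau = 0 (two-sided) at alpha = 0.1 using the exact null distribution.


Step 1: Enumerate the 10 unordered pairs (i,j) with i<j and classify each by sign(x_j-x_i) * sign(y_j-y_i).
  (1,2):dx=+6,dy=-2->D; (1,3):dx=+4,dy=+2->C; (1,4):dx=+7,dy=-5->D; (1,5):dx=+1,dy=-3->D
  (2,3):dx=-2,dy=+4->D; (2,4):dx=+1,dy=-3->D; (2,5):dx=-5,dy=-1->C; (3,4):dx=+3,dy=-7->D
  (3,5):dx=-3,dy=-5->C; (4,5):dx=-6,dy=+2->D
Step 2: C = 3, D = 7, total pairs = 10.
Step 3: tau = (C - D)/(n(n-1)/2) = (3 - 7)/10 = -0.400000.
Step 4: Exact two-sided p-value (enumerate n! = 120 permutations of y under H0): p = 0.483333.
Step 5: alpha = 0.1. fail to reject H0.

tau_b = -0.4000 (C=3, D=7), p = 0.483333, fail to reject H0.


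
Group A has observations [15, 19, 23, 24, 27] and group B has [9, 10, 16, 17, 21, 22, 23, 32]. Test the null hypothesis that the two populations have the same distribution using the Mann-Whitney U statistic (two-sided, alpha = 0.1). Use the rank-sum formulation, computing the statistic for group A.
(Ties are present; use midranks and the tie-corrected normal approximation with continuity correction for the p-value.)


Step 1: Combine and sort all 13 observations; assign midranks.
sorted (value, group): (9,Y), (10,Y), (15,X), (16,Y), (17,Y), (19,X), (21,Y), (22,Y), (23,X), (23,Y), (24,X), (27,X), (32,Y)
ranks: 9->1, 10->2, 15->3, 16->4, 17->5, 19->6, 21->7, 22->8, 23->9.5, 23->9.5, 24->11, 27->12, 32->13
Step 2: Rank sum for X: R1 = 3 + 6 + 9.5 + 11 + 12 = 41.5.
Step 3: U_X = R1 - n1(n1+1)/2 = 41.5 - 5*6/2 = 41.5 - 15 = 26.5.
       U_Y = n1*n2 - U_X = 40 - 26.5 = 13.5.
Step 4: Ties are present, so use the tie-corrected normal approximation (with continuity correction) for the p-value.
Step 5: p-value = 0.379120; compare to alpha = 0.1. fail to reject H0.

U_X = 26.5, p = 0.379120, fail to reject H0 at alpha = 0.1.


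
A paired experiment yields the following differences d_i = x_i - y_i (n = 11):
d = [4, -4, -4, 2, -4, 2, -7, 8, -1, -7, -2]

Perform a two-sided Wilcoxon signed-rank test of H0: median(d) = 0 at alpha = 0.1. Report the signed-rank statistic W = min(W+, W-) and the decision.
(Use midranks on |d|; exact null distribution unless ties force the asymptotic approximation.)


Step 1: Drop any zero differences (none here) and take |d_i|.
|d| = [4, 4, 4, 2, 4, 2, 7, 8, 1, 7, 2]
Step 2: Midrank |d_i| (ties get averaged ranks).
ranks: |4|->6.5, |4|->6.5, |4|->6.5, |2|->3, |4|->6.5, |2|->3, |7|->9.5, |8|->11, |1|->1, |7|->9.5, |2|->3
Step 3: Attach original signs; sum ranks with positive sign and with negative sign.
W+ = 6.5 + 3 + 3 + 11 = 23.5
W- = 6.5 + 6.5 + 6.5 + 9.5 + 1 + 9.5 + 3 = 42.5
(Check: W+ + W- = 66 should equal n(n+1)/2 = 66.)
Step 4: Test statistic W = min(W+, W-) = 23.5.
Step 5: Ties in |d|, so use the tie-corrected normal approximation.
        E[W] = n(n+1)/4 = 11*12/4 = 33.
        Tie groups: |d|=2 (t=3), |d|=4 (t=4), |d|=7 (t=2); sum(t^3 - t) = 90.
        Var[W] = n(n+1)(2n+1)/24 - sum(t^3-t)/48 = 3036/24 - 90/48 = 124.625.
        z = (W - E[W]) / sqrt(Var[W]) = (23.5 - 33) / 11.1636 = -0.8510.
        Two-sided p = 2*Phi(z) = 0.394779.
Step 6: alpha = 0.1. fail to reject H0.

W+ = 23.5, W- = 42.5, W = min = 23.5, p = 0.394779, fail to reject H0.


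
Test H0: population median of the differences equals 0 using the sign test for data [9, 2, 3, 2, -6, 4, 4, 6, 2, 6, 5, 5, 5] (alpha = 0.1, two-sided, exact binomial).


Step 1: Discard zero differences. Original n = 13; n_eff = number of nonzero differences = 13.
Nonzero differences (with sign): +9, +2, +3, +2, -6, +4, +4, +6, +2, +6, +5, +5, +5
Step 2: Count signs: positive = 12, negative = 1.
Step 3: Under H0: P(positive) = 0.5, so the number of positives S ~ Bin(13, 0.5).
Step 4: Two-sided exact p-value = sum of Bin(13,0.5) probabilities at or below the observed probability = 0.003418.
Step 5: alpha = 0.1. reject H0.

n_eff = 13, pos = 12, neg = 1, p = 0.003418, reject H0.


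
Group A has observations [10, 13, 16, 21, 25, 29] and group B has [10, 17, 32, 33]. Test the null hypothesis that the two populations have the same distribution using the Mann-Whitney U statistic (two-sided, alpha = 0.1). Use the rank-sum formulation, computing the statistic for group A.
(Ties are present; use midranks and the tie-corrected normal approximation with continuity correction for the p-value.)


Step 1: Combine and sort all 10 observations; assign midranks.
sorted (value, group): (10,X), (10,Y), (13,X), (16,X), (17,Y), (21,X), (25,X), (29,X), (32,Y), (33,Y)
ranks: 10->1.5, 10->1.5, 13->3, 16->4, 17->5, 21->6, 25->7, 29->8, 32->9, 33->10
Step 2: Rank sum for X: R1 = 1.5 + 3 + 4 + 6 + 7 + 8 = 29.5.
Step 3: U_X = R1 - n1(n1+1)/2 = 29.5 - 6*7/2 = 29.5 - 21 = 8.5.
       U_Y = n1*n2 - U_X = 24 - 8.5 = 15.5.
Step 4: Ties are present, so use the tie-corrected normal approximation (with continuity correction) for the p-value.
Step 5: p-value = 0.521166; compare to alpha = 0.1. fail to reject H0.

U_X = 8.5, p = 0.521166, fail to reject H0 at alpha = 0.1.


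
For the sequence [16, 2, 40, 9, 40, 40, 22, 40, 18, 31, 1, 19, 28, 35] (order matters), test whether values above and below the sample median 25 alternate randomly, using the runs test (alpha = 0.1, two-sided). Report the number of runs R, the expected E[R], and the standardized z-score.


Step 1: Compute median = 25; label A = above, B = below.
Labels in order: BBABAABABABBAA  (n_A = 7, n_B = 7)
Step 2: Count runs R = 10.
Step 3: Under H0 (random ordering), E[R] = 2*n_A*n_B/(n_A+n_B) + 1 = 2*7*7/14 + 1 = 8.0000.
        Var[R] = 2*n_A*n_B*(2*n_A*n_B - n_A - n_B) / ((n_A+n_B)^2 * (n_A+n_B-1)) = 8232/2548 = 3.2308.
        SD[R] = 1.7974.
Step 4: Continuity-corrected z = (R - 0.5 - E[R]) / SD[R] = (10 - 0.5 - 8.0000) / 1.7974 = 0.8345.
Step 5: Two-sided p-value via normal approximation = 2*(1 - Phi(|z|)) = 0.403986.
Step 6: alpha = 0.1. fail to reject H0.

R = 10, z = 0.8345, p = 0.403986, fail to reject H0.


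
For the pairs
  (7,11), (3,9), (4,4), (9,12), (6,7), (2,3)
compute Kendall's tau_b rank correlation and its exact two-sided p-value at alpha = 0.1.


Step 1: Enumerate the 15 unordered pairs (i,j) with i<j and classify each by sign(x_j-x_i) * sign(y_j-y_i).
  (1,2):dx=-4,dy=-2->C; (1,3):dx=-3,dy=-7->C; (1,4):dx=+2,dy=+1->C; (1,5):dx=-1,dy=-4->C
  (1,6):dx=-5,dy=-8->C; (2,3):dx=+1,dy=-5->D; (2,4):dx=+6,dy=+3->C; (2,5):dx=+3,dy=-2->D
  (2,6):dx=-1,dy=-6->C; (3,4):dx=+5,dy=+8->C; (3,5):dx=+2,dy=+3->C; (3,6):dx=-2,dy=-1->C
  (4,5):dx=-3,dy=-5->C; (4,6):dx=-7,dy=-9->C; (5,6):dx=-4,dy=-4->C
Step 2: C = 13, D = 2, total pairs = 15.
Step 3: tau = (C - D)/(n(n-1)/2) = (13 - 2)/15 = 0.733333.
Step 4: Exact two-sided p-value (enumerate n! = 720 permutations of y under H0): p = 0.055556.
Step 5: alpha = 0.1. reject H0.

tau_b = 0.7333 (C=13, D=2), p = 0.055556, reject H0.


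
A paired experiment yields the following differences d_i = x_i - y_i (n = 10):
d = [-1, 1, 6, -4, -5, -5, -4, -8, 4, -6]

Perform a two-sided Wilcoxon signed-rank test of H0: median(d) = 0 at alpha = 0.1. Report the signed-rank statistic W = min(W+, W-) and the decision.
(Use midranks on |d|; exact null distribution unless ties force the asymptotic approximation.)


Step 1: Drop any zero differences (none here) and take |d_i|.
|d| = [1, 1, 6, 4, 5, 5, 4, 8, 4, 6]
Step 2: Midrank |d_i| (ties get averaged ranks).
ranks: |1|->1.5, |1|->1.5, |6|->8.5, |4|->4, |5|->6.5, |5|->6.5, |4|->4, |8|->10, |4|->4, |6|->8.5
Step 3: Attach original signs; sum ranks with positive sign and with negative sign.
W+ = 1.5 + 8.5 + 4 = 14
W- = 1.5 + 4 + 6.5 + 6.5 + 4 + 10 + 8.5 = 41
(Check: W+ + W- = 55 should equal n(n+1)/2 = 55.)
Step 4: Test statistic W = min(W+, W-) = 14.
Step 5: Ties in |d|, so use the tie-corrected normal approximation.
        E[W] = n(n+1)/4 = 10*11/4 = 27.5.
        Tie groups: |d|=1 (t=2), |d|=4 (t=3), |d|=5 (t=2), |d|=6 (t=2); sum(t^3 - t) = 42.
        Var[W] = n(n+1)(2n+1)/24 - sum(t^3-t)/48 = 2310/24 - 42/48 = 95.375.
        z = (W - E[W]) / sqrt(Var[W]) = (14 - 27.5) / 9.7660 = -1.3823.
        Two-sided p = 2*Phi(z) = 0.166866.
Step 6: alpha = 0.1. fail to reject H0.

W+ = 14, W- = 41, W = min = 14, p = 0.166866, fail to reject H0.


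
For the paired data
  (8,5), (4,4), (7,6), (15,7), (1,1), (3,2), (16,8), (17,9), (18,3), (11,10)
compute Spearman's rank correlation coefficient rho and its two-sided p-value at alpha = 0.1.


Step 1: Rank x and y separately (midranks; no ties here).
rank(x): 8->5, 4->3, 7->4, 15->7, 1->1, 3->2, 16->8, 17->9, 18->10, 11->6
rank(y): 5->5, 4->4, 6->6, 7->7, 1->1, 2->2, 8->8, 9->9, 3->3, 10->10
Step 2: d_i = R_x(i) - R_y(i); compute d_i^2.
  (5-5)^2=0, (3-4)^2=1, (4-6)^2=4, (7-7)^2=0, (1-1)^2=0, (2-2)^2=0, (8-8)^2=0, (9-9)^2=0, (10-3)^2=49, (6-10)^2=16
sum(d^2) = 70.
Step 3: rho = 1 - 6*70 / (10*(10^2 - 1)) = 1 - 420/990 = 0.575758.
Step 4: Under H0, t = rho * sqrt((n-2)/(1-rho^2)) = 1.9917 ~ t(8).
Step 5: Two-sided p-value from the t-distribution with 8 df = 0.081553.
Step 6: alpha = 0.1. reject H0.

rho = 0.5758, p = 0.081553, reject H0 at alpha = 0.1.


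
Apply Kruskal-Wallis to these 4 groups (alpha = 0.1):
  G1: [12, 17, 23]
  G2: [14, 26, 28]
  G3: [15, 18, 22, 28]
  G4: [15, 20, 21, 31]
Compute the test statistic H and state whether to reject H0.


Step 1: Combine all N = 14 observations and assign midranks.
sorted (value, group, rank): (12,G1,1), (14,G2,2), (15,G3,3.5), (15,G4,3.5), (17,G1,5), (18,G3,6), (20,G4,7), (21,G4,8), (22,G3,9), (23,G1,10), (26,G2,11), (28,G2,12.5), (28,G3,12.5), (31,G4,14)
Step 2: Sum ranks within each group.
R_1 = 16 (n_1 = 3)
R_2 = 25.5 (n_2 = 3)
R_3 = 31 (n_3 = 4)
R_4 = 32.5 (n_4 = 4)
Step 3: H = 12/(N(N+1)) * sum(R_i^2/n_i) - 3(N+1)
     = 12/(14*15) * (16^2/3 + 25.5^2/3 + 31^2/4 + 32.5^2/4) - 3*15
     = 0.057143 * 806.396 - 45
     = 1.079762.
Step 4: Ties present; correction factor C = 1 - 12/(14^3 - 14) = 0.995604. Corrected H = 1.079762 / 0.995604 = 1.084529.
Step 5: Under H0, H ~ chi^2(3); p-value = 0.780810.
Step 6: alpha = 0.1. fail to reject H0.

H = 1.0845, df = 3, p = 0.780810, fail to reject H0.


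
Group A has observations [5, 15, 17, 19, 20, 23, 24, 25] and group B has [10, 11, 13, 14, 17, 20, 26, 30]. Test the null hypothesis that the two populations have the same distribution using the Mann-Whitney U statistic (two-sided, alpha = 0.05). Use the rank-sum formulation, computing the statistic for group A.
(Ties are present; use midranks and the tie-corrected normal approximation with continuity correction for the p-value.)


Step 1: Combine and sort all 16 observations; assign midranks.
sorted (value, group): (5,X), (10,Y), (11,Y), (13,Y), (14,Y), (15,X), (17,X), (17,Y), (19,X), (20,X), (20,Y), (23,X), (24,X), (25,X), (26,Y), (30,Y)
ranks: 5->1, 10->2, 11->3, 13->4, 14->5, 15->6, 17->7.5, 17->7.5, 19->9, 20->10.5, 20->10.5, 23->12, 24->13, 25->14, 26->15, 30->16
Step 2: Rank sum for X: R1 = 1 + 6 + 7.5 + 9 + 10.5 + 12 + 13 + 14 = 73.
Step 3: U_X = R1 - n1(n1+1)/2 = 73 - 8*9/2 = 73 - 36 = 37.
       U_Y = n1*n2 - U_X = 64 - 37 = 27.
Step 4: Ties are present, so use the tie-corrected normal approximation (with continuity correction) for the p-value.
Step 5: p-value = 0.636006; compare to alpha = 0.05. fail to reject H0.

U_X = 37, p = 0.636006, fail to reject H0 at alpha = 0.05.


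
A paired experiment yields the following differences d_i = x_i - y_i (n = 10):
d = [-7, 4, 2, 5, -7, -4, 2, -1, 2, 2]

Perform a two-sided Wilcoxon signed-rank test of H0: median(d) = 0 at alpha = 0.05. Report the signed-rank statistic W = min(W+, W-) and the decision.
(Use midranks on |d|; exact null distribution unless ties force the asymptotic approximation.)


Step 1: Drop any zero differences (none here) and take |d_i|.
|d| = [7, 4, 2, 5, 7, 4, 2, 1, 2, 2]
Step 2: Midrank |d_i| (ties get averaged ranks).
ranks: |7|->9.5, |4|->6.5, |2|->3.5, |5|->8, |7|->9.5, |4|->6.5, |2|->3.5, |1|->1, |2|->3.5, |2|->3.5
Step 3: Attach original signs; sum ranks with positive sign and with negative sign.
W+ = 6.5 + 3.5 + 8 + 3.5 + 3.5 + 3.5 = 28.5
W- = 9.5 + 9.5 + 6.5 + 1 = 26.5
(Check: W+ + W- = 55 should equal n(n+1)/2 = 55.)
Step 4: Test statistic W = min(W+, W-) = 26.5.
Step 5: Ties in |d|, so use the tie-corrected normal approximation.
        E[W] = n(n+1)/4 = 10*11/4 = 27.5.
        Tie groups: |d|=2 (t=4), |d|=4 (t=2), |d|=7 (t=2); sum(t^3 - t) = 72.
        Var[W] = n(n+1)(2n+1)/24 - sum(t^3-t)/48 = 2310/24 - 72/48 = 94.75.
        z = (W - E[W]) / sqrt(Var[W]) = (26.5 - 27.5) / 9.7340 = -0.1027.
        Two-sided p = 2*Phi(z) = 0.918175.
Step 6: alpha = 0.05. fail to reject H0.

W+ = 28.5, W- = 26.5, W = min = 26.5, p = 0.918175, fail to reject H0.


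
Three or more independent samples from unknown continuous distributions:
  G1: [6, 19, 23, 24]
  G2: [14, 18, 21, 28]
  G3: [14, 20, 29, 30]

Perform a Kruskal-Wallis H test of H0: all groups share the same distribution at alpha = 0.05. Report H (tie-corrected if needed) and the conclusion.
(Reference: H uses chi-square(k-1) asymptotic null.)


Step 1: Combine all N = 12 observations and assign midranks.
sorted (value, group, rank): (6,G1,1), (14,G2,2.5), (14,G3,2.5), (18,G2,4), (19,G1,5), (20,G3,6), (21,G2,7), (23,G1,8), (24,G1,9), (28,G2,10), (29,G3,11), (30,G3,12)
Step 2: Sum ranks within each group.
R_1 = 23 (n_1 = 4)
R_2 = 23.5 (n_2 = 4)
R_3 = 31.5 (n_3 = 4)
Step 3: H = 12/(N(N+1)) * sum(R_i^2/n_i) - 3(N+1)
     = 12/(12*13) * (23^2/4 + 23.5^2/4 + 31.5^2/4) - 3*13
     = 0.076923 * 518.375 - 39
     = 0.875000.
Step 4: Ties present; correction factor C = 1 - 6/(12^3 - 12) = 0.996503. Corrected H = 0.875000 / 0.996503 = 0.878070.
Step 5: Under H0, H ~ chi^2(2); p-value = 0.644658.
Step 6: alpha = 0.05. fail to reject H0.

H = 0.8781, df = 2, p = 0.644658, fail to reject H0.


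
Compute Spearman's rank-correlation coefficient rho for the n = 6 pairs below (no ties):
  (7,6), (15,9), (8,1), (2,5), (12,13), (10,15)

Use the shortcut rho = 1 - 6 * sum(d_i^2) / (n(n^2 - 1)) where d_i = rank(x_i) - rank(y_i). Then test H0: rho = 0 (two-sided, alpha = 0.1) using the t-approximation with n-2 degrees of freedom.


Step 1: Rank x and y separately (midranks; no ties here).
rank(x): 7->2, 15->6, 8->3, 2->1, 12->5, 10->4
rank(y): 6->3, 9->4, 1->1, 5->2, 13->5, 15->6
Step 2: d_i = R_x(i) - R_y(i); compute d_i^2.
  (2-3)^2=1, (6-4)^2=4, (3-1)^2=4, (1-2)^2=1, (5-5)^2=0, (4-6)^2=4
sum(d^2) = 14.
Step 3: rho = 1 - 6*14 / (6*(6^2 - 1)) = 1 - 84/210 = 0.600000.
Step 4: Under H0, t = rho * sqrt((n-2)/(1-rho^2)) = 1.5000 ~ t(4).
Step 5: Two-sided p-value from the t-distribution with 4 df = 0.208000.
Step 6: alpha = 0.1. fail to reject H0.

rho = 0.6000, p = 0.208000, fail to reject H0 at alpha = 0.1.


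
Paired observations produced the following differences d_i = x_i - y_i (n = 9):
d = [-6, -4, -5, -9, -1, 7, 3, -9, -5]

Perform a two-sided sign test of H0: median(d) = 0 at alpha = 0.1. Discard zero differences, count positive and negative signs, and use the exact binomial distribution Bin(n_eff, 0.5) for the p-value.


Step 1: Discard zero differences. Original n = 9; n_eff = number of nonzero differences = 9.
Nonzero differences (with sign): -6, -4, -5, -9, -1, +7, +3, -9, -5
Step 2: Count signs: positive = 2, negative = 7.
Step 3: Under H0: P(positive) = 0.5, so the number of positives S ~ Bin(9, 0.5).
Step 4: Two-sided exact p-value = sum of Bin(9,0.5) probabilities at or below the observed probability = 0.179688.
Step 5: alpha = 0.1. fail to reject H0.

n_eff = 9, pos = 2, neg = 7, p = 0.179688, fail to reject H0.


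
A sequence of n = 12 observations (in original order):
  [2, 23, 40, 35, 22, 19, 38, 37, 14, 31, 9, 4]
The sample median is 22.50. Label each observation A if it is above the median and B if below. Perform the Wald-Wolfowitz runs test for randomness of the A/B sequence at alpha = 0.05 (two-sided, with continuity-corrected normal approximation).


Step 1: Compute median = 22.50; label A = above, B = below.
Labels in order: BAAABBAABABB  (n_A = 6, n_B = 6)
Step 2: Count runs R = 7.
Step 3: Under H0 (random ordering), E[R] = 2*n_A*n_B/(n_A+n_B) + 1 = 2*6*6/12 + 1 = 7.0000.
        Var[R] = 2*n_A*n_B*(2*n_A*n_B - n_A - n_B) / ((n_A+n_B)^2 * (n_A+n_B-1)) = 4320/1584 = 2.7273.
        SD[R] = 1.6514.
Step 4: R = E[R], so z = 0 with no continuity correction.
Step 5: Two-sided p-value via normal approximation = 2*(1 - Phi(|z|)) = 1.000000.
Step 6: alpha = 0.05. fail to reject H0.

R = 7, z = 0.0000, p = 1.000000, fail to reject H0.


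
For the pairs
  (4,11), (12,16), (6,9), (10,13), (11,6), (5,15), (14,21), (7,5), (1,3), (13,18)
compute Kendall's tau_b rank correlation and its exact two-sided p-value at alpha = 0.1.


Step 1: Enumerate the 45 unordered pairs (i,j) with i<j and classify each by sign(x_j-x_i) * sign(y_j-y_i).
  (1,2):dx=+8,dy=+5->C; (1,3):dx=+2,dy=-2->D; (1,4):dx=+6,dy=+2->C; (1,5):dx=+7,dy=-5->D
  (1,6):dx=+1,dy=+4->C; (1,7):dx=+10,dy=+10->C; (1,8):dx=+3,dy=-6->D; (1,9):dx=-3,dy=-8->C
  (1,10):dx=+9,dy=+7->C; (2,3):dx=-6,dy=-7->C; (2,4):dx=-2,dy=-3->C; (2,5):dx=-1,dy=-10->C
  (2,6):dx=-7,dy=-1->C; (2,7):dx=+2,dy=+5->C; (2,8):dx=-5,dy=-11->C; (2,9):dx=-11,dy=-13->C
  (2,10):dx=+1,dy=+2->C; (3,4):dx=+4,dy=+4->C; (3,5):dx=+5,dy=-3->D; (3,6):dx=-1,dy=+6->D
  (3,7):dx=+8,dy=+12->C; (3,8):dx=+1,dy=-4->D; (3,9):dx=-5,dy=-6->C; (3,10):dx=+7,dy=+9->C
  (4,5):dx=+1,dy=-7->D; (4,6):dx=-5,dy=+2->D; (4,7):dx=+4,dy=+8->C; (4,8):dx=-3,dy=-8->C
  (4,9):dx=-9,dy=-10->C; (4,10):dx=+3,dy=+5->C; (5,6):dx=-6,dy=+9->D; (5,7):dx=+3,dy=+15->C
  (5,8):dx=-4,dy=-1->C; (5,9):dx=-10,dy=-3->C; (5,10):dx=+2,dy=+12->C; (6,7):dx=+9,dy=+6->C
  (6,8):dx=+2,dy=-10->D; (6,9):dx=-4,dy=-12->C; (6,10):dx=+8,dy=+3->C; (7,8):dx=-7,dy=-16->C
  (7,9):dx=-13,dy=-18->C; (7,10):dx=-1,dy=-3->C; (8,9):dx=-6,dy=-2->C; (8,10):dx=+6,dy=+13->C
  (9,10):dx=+12,dy=+15->C
Step 2: C = 35, D = 10, total pairs = 45.
Step 3: tau = (C - D)/(n(n-1)/2) = (35 - 10)/45 = 0.555556.
Step 4: Exact two-sided p-value (enumerate n! = 3628800 permutations of y under H0): p = 0.028609.
Step 5: alpha = 0.1. reject H0.

tau_b = 0.5556 (C=35, D=10), p = 0.028609, reject H0.


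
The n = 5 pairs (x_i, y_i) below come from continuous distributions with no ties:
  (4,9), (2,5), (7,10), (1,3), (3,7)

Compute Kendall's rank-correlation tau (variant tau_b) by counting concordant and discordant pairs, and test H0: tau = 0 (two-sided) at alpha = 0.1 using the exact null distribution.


Step 1: Enumerate the 10 unordered pairs (i,j) with i<j and classify each by sign(x_j-x_i) * sign(y_j-y_i).
  (1,2):dx=-2,dy=-4->C; (1,3):dx=+3,dy=+1->C; (1,4):dx=-3,dy=-6->C; (1,5):dx=-1,dy=-2->C
  (2,3):dx=+5,dy=+5->C; (2,4):dx=-1,dy=-2->C; (2,5):dx=+1,dy=+2->C; (3,4):dx=-6,dy=-7->C
  (3,5):dx=-4,dy=-3->C; (4,5):dx=+2,dy=+4->C
Step 2: C = 10, D = 0, total pairs = 10.
Step 3: tau = (C - D)/(n(n-1)/2) = (10 - 0)/10 = 1.000000.
Step 4: Exact two-sided p-value (enumerate n! = 120 permutations of y under H0): p = 0.016667.
Step 5: alpha = 0.1. reject H0.

tau_b = 1.0000 (C=10, D=0), p = 0.016667, reject H0.


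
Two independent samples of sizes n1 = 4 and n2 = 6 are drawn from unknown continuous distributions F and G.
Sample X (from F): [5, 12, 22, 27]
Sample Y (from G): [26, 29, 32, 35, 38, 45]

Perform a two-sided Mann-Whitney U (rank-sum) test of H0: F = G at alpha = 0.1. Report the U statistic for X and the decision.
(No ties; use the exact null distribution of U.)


Step 1: Combine and sort all 10 observations; assign midranks.
sorted (value, group): (5,X), (12,X), (22,X), (26,Y), (27,X), (29,Y), (32,Y), (35,Y), (38,Y), (45,Y)
ranks: 5->1, 12->2, 22->3, 26->4, 27->5, 29->6, 32->7, 35->8, 38->9, 45->10
Step 2: Rank sum for X: R1 = 1 + 2 + 3 + 5 = 11.
Step 3: U_X = R1 - n1(n1+1)/2 = 11 - 4*5/2 = 11 - 10 = 1.
       U_Y = n1*n2 - U_X = 24 - 1 = 23.
Step 4: No ties, so the exact null distribution of U (based on enumerating the C(10,4) = 210 equally likely rank assignments) gives the two-sided p-value.
Step 5: p-value = 0.019048; compare to alpha = 0.1. reject H0.

U_X = 1, p = 0.019048, reject H0 at alpha = 0.1.


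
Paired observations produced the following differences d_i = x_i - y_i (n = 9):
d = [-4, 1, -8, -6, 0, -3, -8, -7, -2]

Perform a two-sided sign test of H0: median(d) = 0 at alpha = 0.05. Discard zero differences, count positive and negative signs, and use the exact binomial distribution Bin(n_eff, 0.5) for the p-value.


Step 1: Discard zero differences. Original n = 9; n_eff = number of nonzero differences = 8.
Nonzero differences (with sign): -4, +1, -8, -6, -3, -8, -7, -2
Step 2: Count signs: positive = 1, negative = 7.
Step 3: Under H0: P(positive) = 0.5, so the number of positives S ~ Bin(8, 0.5).
Step 4: Two-sided exact p-value = sum of Bin(8,0.5) probabilities at or below the observed probability = 0.070312.
Step 5: alpha = 0.05. fail to reject H0.

n_eff = 8, pos = 1, neg = 7, p = 0.070312, fail to reject H0.


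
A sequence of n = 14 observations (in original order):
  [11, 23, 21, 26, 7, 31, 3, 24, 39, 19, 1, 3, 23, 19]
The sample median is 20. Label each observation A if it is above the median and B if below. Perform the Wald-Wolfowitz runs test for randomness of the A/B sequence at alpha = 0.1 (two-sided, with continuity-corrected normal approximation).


Step 1: Compute median = 20; label A = above, B = below.
Labels in order: BAAABABAABBBAB  (n_A = 7, n_B = 7)
Step 2: Count runs R = 9.
Step 3: Under H0 (random ordering), E[R] = 2*n_A*n_B/(n_A+n_B) + 1 = 2*7*7/14 + 1 = 8.0000.
        Var[R] = 2*n_A*n_B*(2*n_A*n_B - n_A - n_B) / ((n_A+n_B)^2 * (n_A+n_B-1)) = 8232/2548 = 3.2308.
        SD[R] = 1.7974.
Step 4: Continuity-corrected z = (R - 0.5 - E[R]) / SD[R] = (9 - 0.5 - 8.0000) / 1.7974 = 0.2782.
Step 5: Two-sided p-value via normal approximation = 2*(1 - Phi(|z|)) = 0.780879.
Step 6: alpha = 0.1. fail to reject H0.

R = 9, z = 0.2782, p = 0.780879, fail to reject H0.


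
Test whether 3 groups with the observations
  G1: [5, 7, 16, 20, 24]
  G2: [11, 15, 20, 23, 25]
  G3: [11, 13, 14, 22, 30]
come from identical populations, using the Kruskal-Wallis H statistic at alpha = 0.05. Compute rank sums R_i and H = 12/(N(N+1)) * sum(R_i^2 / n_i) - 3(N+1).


Step 1: Combine all N = 15 observations and assign midranks.
sorted (value, group, rank): (5,G1,1), (7,G1,2), (11,G2,3.5), (11,G3,3.5), (13,G3,5), (14,G3,6), (15,G2,7), (16,G1,8), (20,G1,9.5), (20,G2,9.5), (22,G3,11), (23,G2,12), (24,G1,13), (25,G2,14), (30,G3,15)
Step 2: Sum ranks within each group.
R_1 = 33.5 (n_1 = 5)
R_2 = 46 (n_2 = 5)
R_3 = 40.5 (n_3 = 5)
Step 3: H = 12/(N(N+1)) * sum(R_i^2/n_i) - 3(N+1)
     = 12/(15*16) * (33.5^2/5 + 46^2/5 + 40.5^2/5) - 3*16
     = 0.050000 * 975.7 - 48
     = 0.785000.
Step 4: Ties present; correction factor C = 1 - 12/(15^3 - 15) = 0.996429. Corrected H = 0.785000 / 0.996429 = 0.787814.
Step 5: Under H0, H ~ chi^2(2); p-value = 0.674417.
Step 6: alpha = 0.05. fail to reject H0.

H = 0.7878, df = 2, p = 0.674417, fail to reject H0.


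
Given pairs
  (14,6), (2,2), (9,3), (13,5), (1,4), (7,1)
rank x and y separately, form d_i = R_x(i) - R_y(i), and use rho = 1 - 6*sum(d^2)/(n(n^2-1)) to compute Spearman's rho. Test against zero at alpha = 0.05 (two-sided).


Step 1: Rank x and y separately (midranks; no ties here).
rank(x): 14->6, 2->2, 9->4, 13->5, 1->1, 7->3
rank(y): 6->6, 2->2, 3->3, 5->5, 4->4, 1->1
Step 2: d_i = R_x(i) - R_y(i); compute d_i^2.
  (6-6)^2=0, (2-2)^2=0, (4-3)^2=1, (5-5)^2=0, (1-4)^2=9, (3-1)^2=4
sum(d^2) = 14.
Step 3: rho = 1 - 6*14 / (6*(6^2 - 1)) = 1 - 84/210 = 0.600000.
Step 4: Under H0, t = rho * sqrt((n-2)/(1-rho^2)) = 1.5000 ~ t(4).
Step 5: Two-sided p-value from the t-distribution with 4 df = 0.208000.
Step 6: alpha = 0.05. fail to reject H0.

rho = 0.6000, p = 0.208000, fail to reject H0 at alpha = 0.05.


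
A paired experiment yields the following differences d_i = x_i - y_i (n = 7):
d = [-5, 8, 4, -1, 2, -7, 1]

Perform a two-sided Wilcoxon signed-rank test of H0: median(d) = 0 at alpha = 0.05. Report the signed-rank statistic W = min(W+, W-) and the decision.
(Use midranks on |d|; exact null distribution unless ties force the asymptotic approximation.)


Step 1: Drop any zero differences (none here) and take |d_i|.
|d| = [5, 8, 4, 1, 2, 7, 1]
Step 2: Midrank |d_i| (ties get averaged ranks).
ranks: |5|->5, |8|->7, |4|->4, |1|->1.5, |2|->3, |7|->6, |1|->1.5
Step 3: Attach original signs; sum ranks with positive sign and with negative sign.
W+ = 7 + 4 + 3 + 1.5 = 15.5
W- = 5 + 1.5 + 6 = 12.5
(Check: W+ + W- = 28 should equal n(n+1)/2 = 28.)
Step 4: Test statistic W = min(W+, W-) = 12.5.
Step 5: Ties in |d|, so use the tie-corrected normal approximation.
        E[W] = n(n+1)/4 = 7*8/4 = 14.
        Tie groups: |d|=1 (t=2); sum(t^3 - t) = 6.
        Var[W] = n(n+1)(2n+1)/24 - sum(t^3-t)/48 = 840/24 - 6/48 = 34.875.
        z = (W - E[W]) / sqrt(Var[W]) = (12.5 - 14) / 5.9055 = -0.2540.
        Two-sided p = 2*Phi(z) = 0.799495.
Step 6: alpha = 0.05. fail to reject H0.

W+ = 15.5, W- = 12.5, W = min = 12.5, p = 0.799495, fail to reject H0.


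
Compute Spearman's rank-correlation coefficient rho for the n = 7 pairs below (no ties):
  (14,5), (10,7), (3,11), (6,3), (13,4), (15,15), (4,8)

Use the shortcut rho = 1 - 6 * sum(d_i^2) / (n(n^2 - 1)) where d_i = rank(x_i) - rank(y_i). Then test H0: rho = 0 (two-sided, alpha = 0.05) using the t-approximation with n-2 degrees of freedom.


Step 1: Rank x and y separately (midranks; no ties here).
rank(x): 14->6, 10->4, 3->1, 6->3, 13->5, 15->7, 4->2
rank(y): 5->3, 7->4, 11->6, 3->1, 4->2, 15->7, 8->5
Step 2: d_i = R_x(i) - R_y(i); compute d_i^2.
  (6-3)^2=9, (4-4)^2=0, (1-6)^2=25, (3-1)^2=4, (5-2)^2=9, (7-7)^2=0, (2-5)^2=9
sum(d^2) = 56.
Step 3: rho = 1 - 6*56 / (7*(7^2 - 1)) = 1 - 336/336 = 0.000000.
Step 4: Under H0, t = rho * sqrt((n-2)/(1-rho^2)) = 0.0000 ~ t(5).
Step 5: Two-sided p-value from the t-distribution with 5 df = 1.000000.
Step 6: alpha = 0.05. fail to reject H0.

rho = 0.0000, p = 1.000000, fail to reject H0 at alpha = 0.05.


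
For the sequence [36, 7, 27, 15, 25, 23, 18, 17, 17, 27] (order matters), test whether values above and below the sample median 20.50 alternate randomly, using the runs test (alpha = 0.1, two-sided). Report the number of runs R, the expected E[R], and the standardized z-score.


Step 1: Compute median = 20.50; label A = above, B = below.
Labels in order: ABABAABBBA  (n_A = 5, n_B = 5)
Step 2: Count runs R = 7.
Step 3: Under H0 (random ordering), E[R] = 2*n_A*n_B/(n_A+n_B) + 1 = 2*5*5/10 + 1 = 6.0000.
        Var[R] = 2*n_A*n_B*(2*n_A*n_B - n_A - n_B) / ((n_A+n_B)^2 * (n_A+n_B-1)) = 2000/900 = 2.2222.
        SD[R] = 1.4907.
Step 4: Continuity-corrected z = (R - 0.5 - E[R]) / SD[R] = (7 - 0.5 - 6.0000) / 1.4907 = 0.3354.
Step 5: Two-sided p-value via normal approximation = 2*(1 - Phi(|z|)) = 0.737316.
Step 6: alpha = 0.1. fail to reject H0.

R = 7, z = 0.3354, p = 0.737316, fail to reject H0.


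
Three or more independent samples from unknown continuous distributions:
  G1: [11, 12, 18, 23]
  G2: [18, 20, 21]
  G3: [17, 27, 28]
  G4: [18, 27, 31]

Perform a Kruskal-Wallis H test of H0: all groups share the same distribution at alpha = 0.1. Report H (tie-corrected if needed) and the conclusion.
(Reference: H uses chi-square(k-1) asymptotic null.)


Step 1: Combine all N = 13 observations and assign midranks.
sorted (value, group, rank): (11,G1,1), (12,G1,2), (17,G3,3), (18,G1,5), (18,G2,5), (18,G4,5), (20,G2,7), (21,G2,8), (23,G1,9), (27,G3,10.5), (27,G4,10.5), (28,G3,12), (31,G4,13)
Step 2: Sum ranks within each group.
R_1 = 17 (n_1 = 4)
R_2 = 20 (n_2 = 3)
R_3 = 25.5 (n_3 = 3)
R_4 = 28.5 (n_4 = 3)
Step 3: H = 12/(N(N+1)) * sum(R_i^2/n_i) - 3(N+1)
     = 12/(13*14) * (17^2/4 + 20^2/3 + 25.5^2/3 + 28.5^2/3) - 3*14
     = 0.065934 * 693.083 - 42
     = 3.697802.
Step 4: Ties present; correction factor C = 1 - 30/(13^3 - 13) = 0.986264. Corrected H = 3.697802 / 0.986264 = 3.749304.
Step 5: Under H0, H ~ chi^2(3); p-value = 0.289838.
Step 6: alpha = 0.1. fail to reject H0.

H = 3.7493, df = 3, p = 0.289838, fail to reject H0.


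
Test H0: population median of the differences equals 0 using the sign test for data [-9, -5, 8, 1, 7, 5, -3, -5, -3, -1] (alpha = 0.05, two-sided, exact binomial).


Step 1: Discard zero differences. Original n = 10; n_eff = number of nonzero differences = 10.
Nonzero differences (with sign): -9, -5, +8, +1, +7, +5, -3, -5, -3, -1
Step 2: Count signs: positive = 4, negative = 6.
Step 3: Under H0: P(positive) = 0.5, so the number of positives S ~ Bin(10, 0.5).
Step 4: Two-sided exact p-value = sum of Bin(10,0.5) probabilities at or below the observed probability = 0.753906.
Step 5: alpha = 0.05. fail to reject H0.

n_eff = 10, pos = 4, neg = 6, p = 0.753906, fail to reject H0.


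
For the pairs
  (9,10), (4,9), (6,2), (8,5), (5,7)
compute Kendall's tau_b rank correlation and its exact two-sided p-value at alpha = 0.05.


Step 1: Enumerate the 10 unordered pairs (i,j) with i<j and classify each by sign(x_j-x_i) * sign(y_j-y_i).
  (1,2):dx=-5,dy=-1->C; (1,3):dx=-3,dy=-8->C; (1,4):dx=-1,dy=-5->C; (1,5):dx=-4,dy=-3->C
  (2,3):dx=+2,dy=-7->D; (2,4):dx=+4,dy=-4->D; (2,5):dx=+1,dy=-2->D; (3,4):dx=+2,dy=+3->C
  (3,5):dx=-1,dy=+5->D; (4,5):dx=-3,dy=+2->D
Step 2: C = 5, D = 5, total pairs = 10.
Step 3: tau = (C - D)/(n(n-1)/2) = (5 - 5)/10 = 0.000000.
Step 4: Exact two-sided p-value (enumerate n! = 120 permutations of y under H0): p = 1.000000.
Step 5: alpha = 0.05. fail to reject H0.

tau_b = 0.0000 (C=5, D=5), p = 1.000000, fail to reject H0.


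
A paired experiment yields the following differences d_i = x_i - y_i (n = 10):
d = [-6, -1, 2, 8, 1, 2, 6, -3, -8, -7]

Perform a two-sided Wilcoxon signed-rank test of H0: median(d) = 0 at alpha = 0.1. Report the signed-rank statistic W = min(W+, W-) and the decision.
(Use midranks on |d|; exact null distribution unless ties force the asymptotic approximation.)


Step 1: Drop any zero differences (none here) and take |d_i|.
|d| = [6, 1, 2, 8, 1, 2, 6, 3, 8, 7]
Step 2: Midrank |d_i| (ties get averaged ranks).
ranks: |6|->6.5, |1|->1.5, |2|->3.5, |8|->9.5, |1|->1.5, |2|->3.5, |6|->6.5, |3|->5, |8|->9.5, |7|->8
Step 3: Attach original signs; sum ranks with positive sign and with negative sign.
W+ = 3.5 + 9.5 + 1.5 + 3.5 + 6.5 = 24.5
W- = 6.5 + 1.5 + 5 + 9.5 + 8 = 30.5
(Check: W+ + W- = 55 should equal n(n+1)/2 = 55.)
Step 4: Test statistic W = min(W+, W-) = 24.5.
Step 5: Ties in |d|, so use the tie-corrected normal approximation.
        E[W] = n(n+1)/4 = 10*11/4 = 27.5.
        Tie groups: |d|=1 (t=2), |d|=2 (t=2), |d|=6 (t=2), |d|=8 (t=2); sum(t^3 - t) = 24.
        Var[W] = n(n+1)(2n+1)/24 - sum(t^3-t)/48 = 2310/24 - 24/48 = 95.75.
        z = (W - E[W]) / sqrt(Var[W]) = (24.5 - 27.5) / 9.7852 = -0.3066.
        Two-sided p = 2*Phi(z) = 0.759159.
Step 6: alpha = 0.1. fail to reject H0.

W+ = 24.5, W- = 30.5, W = min = 24.5, p = 0.759159, fail to reject H0.


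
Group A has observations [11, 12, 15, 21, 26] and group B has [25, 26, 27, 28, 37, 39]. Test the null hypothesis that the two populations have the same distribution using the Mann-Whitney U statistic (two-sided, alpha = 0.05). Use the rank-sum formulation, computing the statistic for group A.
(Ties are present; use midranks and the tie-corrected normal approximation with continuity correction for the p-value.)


Step 1: Combine and sort all 11 observations; assign midranks.
sorted (value, group): (11,X), (12,X), (15,X), (21,X), (25,Y), (26,X), (26,Y), (27,Y), (28,Y), (37,Y), (39,Y)
ranks: 11->1, 12->2, 15->3, 21->4, 25->5, 26->6.5, 26->6.5, 27->8, 28->9, 37->10, 39->11
Step 2: Rank sum for X: R1 = 1 + 2 + 3 + 4 + 6.5 = 16.5.
Step 3: U_X = R1 - n1(n1+1)/2 = 16.5 - 5*6/2 = 16.5 - 15 = 1.5.
       U_Y = n1*n2 - U_X = 30 - 1.5 = 28.5.
Step 4: Ties are present, so use the tie-corrected normal approximation (with continuity correction) for the p-value.
Step 5: p-value = 0.017365; compare to alpha = 0.05. reject H0.

U_X = 1.5, p = 0.017365, reject H0 at alpha = 0.05.


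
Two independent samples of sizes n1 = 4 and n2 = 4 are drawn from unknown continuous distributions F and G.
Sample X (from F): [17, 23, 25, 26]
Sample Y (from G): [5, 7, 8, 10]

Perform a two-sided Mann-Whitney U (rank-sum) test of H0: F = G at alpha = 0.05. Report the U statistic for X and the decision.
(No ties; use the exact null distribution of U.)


Step 1: Combine and sort all 8 observations; assign midranks.
sorted (value, group): (5,Y), (7,Y), (8,Y), (10,Y), (17,X), (23,X), (25,X), (26,X)
ranks: 5->1, 7->2, 8->3, 10->4, 17->5, 23->6, 25->7, 26->8
Step 2: Rank sum for X: R1 = 5 + 6 + 7 + 8 = 26.
Step 3: U_X = R1 - n1(n1+1)/2 = 26 - 4*5/2 = 26 - 10 = 16.
       U_Y = n1*n2 - U_X = 16 - 16 = 0.
Step 4: No ties, so the exact null distribution of U (based on enumerating the C(8,4) = 70 equally likely rank assignments) gives the two-sided p-value.
Step 5: p-value = 0.028571; compare to alpha = 0.05. reject H0.

U_X = 16, p = 0.028571, reject H0 at alpha = 0.05.


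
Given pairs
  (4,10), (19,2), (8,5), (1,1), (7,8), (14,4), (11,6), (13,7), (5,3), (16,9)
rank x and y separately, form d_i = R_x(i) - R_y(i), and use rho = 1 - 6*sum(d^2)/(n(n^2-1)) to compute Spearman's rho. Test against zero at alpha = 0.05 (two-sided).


Step 1: Rank x and y separately (midranks; no ties here).
rank(x): 4->2, 19->10, 8->5, 1->1, 7->4, 14->8, 11->6, 13->7, 5->3, 16->9
rank(y): 10->10, 2->2, 5->5, 1->1, 8->8, 4->4, 6->6, 7->7, 3->3, 9->9
Step 2: d_i = R_x(i) - R_y(i); compute d_i^2.
  (2-10)^2=64, (10-2)^2=64, (5-5)^2=0, (1-1)^2=0, (4-8)^2=16, (8-4)^2=16, (6-6)^2=0, (7-7)^2=0, (3-3)^2=0, (9-9)^2=0
sum(d^2) = 160.
Step 3: rho = 1 - 6*160 / (10*(10^2 - 1)) = 1 - 960/990 = 0.030303.
Step 4: Under H0, t = rho * sqrt((n-2)/(1-rho^2)) = 0.0857 ~ t(8).
Step 5: Two-sided p-value from the t-distribution with 8 df = 0.933773.
Step 6: alpha = 0.05. fail to reject H0.

rho = 0.0303, p = 0.933773, fail to reject H0 at alpha = 0.05.


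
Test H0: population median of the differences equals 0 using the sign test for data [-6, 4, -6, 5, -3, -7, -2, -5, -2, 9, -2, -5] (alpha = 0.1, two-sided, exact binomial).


Step 1: Discard zero differences. Original n = 12; n_eff = number of nonzero differences = 12.
Nonzero differences (with sign): -6, +4, -6, +5, -3, -7, -2, -5, -2, +9, -2, -5
Step 2: Count signs: positive = 3, negative = 9.
Step 3: Under H0: P(positive) = 0.5, so the number of positives S ~ Bin(12, 0.5).
Step 4: Two-sided exact p-value = sum of Bin(12,0.5) probabilities at or below the observed probability = 0.145996.
Step 5: alpha = 0.1. fail to reject H0.

n_eff = 12, pos = 3, neg = 9, p = 0.145996, fail to reject H0.


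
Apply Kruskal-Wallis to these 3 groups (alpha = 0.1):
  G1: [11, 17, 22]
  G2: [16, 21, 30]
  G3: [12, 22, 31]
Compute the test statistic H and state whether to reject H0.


Step 1: Combine all N = 9 observations and assign midranks.
sorted (value, group, rank): (11,G1,1), (12,G3,2), (16,G2,3), (17,G1,4), (21,G2,5), (22,G1,6.5), (22,G3,6.5), (30,G2,8), (31,G3,9)
Step 2: Sum ranks within each group.
R_1 = 11.5 (n_1 = 3)
R_2 = 16 (n_2 = 3)
R_3 = 17.5 (n_3 = 3)
Step 3: H = 12/(N(N+1)) * sum(R_i^2/n_i) - 3(N+1)
     = 12/(9*10) * (11.5^2/3 + 16^2/3 + 17.5^2/3) - 3*10
     = 0.133333 * 231.5 - 30
     = 0.866667.
Step 4: Ties present; correction factor C = 1 - 6/(9^3 - 9) = 0.991667. Corrected H = 0.866667 / 0.991667 = 0.873950.
Step 5: Under H0, H ~ chi^2(2); p-value = 0.645988.
Step 6: alpha = 0.1. fail to reject H0.

H = 0.8739, df = 2, p = 0.645988, fail to reject H0.


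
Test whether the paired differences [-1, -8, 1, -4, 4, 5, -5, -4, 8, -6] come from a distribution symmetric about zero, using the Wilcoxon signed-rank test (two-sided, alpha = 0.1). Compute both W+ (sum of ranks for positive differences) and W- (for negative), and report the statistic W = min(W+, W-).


Step 1: Drop any zero differences (none here) and take |d_i|.
|d| = [1, 8, 1, 4, 4, 5, 5, 4, 8, 6]
Step 2: Midrank |d_i| (ties get averaged ranks).
ranks: |1|->1.5, |8|->9.5, |1|->1.5, |4|->4, |4|->4, |5|->6.5, |5|->6.5, |4|->4, |8|->9.5, |6|->8
Step 3: Attach original signs; sum ranks with positive sign and with negative sign.
W+ = 1.5 + 4 + 6.5 + 9.5 = 21.5
W- = 1.5 + 9.5 + 4 + 6.5 + 4 + 8 = 33.5
(Check: W+ + W- = 55 should equal n(n+1)/2 = 55.)
Step 4: Test statistic W = min(W+, W-) = 21.5.
Step 5: Ties in |d|, so use the tie-corrected normal approximation.
        E[W] = n(n+1)/4 = 10*11/4 = 27.5.
        Tie groups: |d|=1 (t=2), |d|=4 (t=3), |d|=5 (t=2), |d|=8 (t=2); sum(t^3 - t) = 42.
        Var[W] = n(n+1)(2n+1)/24 - sum(t^3-t)/48 = 2310/24 - 42/48 = 95.375.
        z = (W - E[W]) / sqrt(Var[W]) = (21.5 - 27.5) / 9.7660 = -0.6144.
        Two-sided p = 2*Phi(z) = 0.538967.
Step 6: alpha = 0.1. fail to reject H0.

W+ = 21.5, W- = 33.5, W = min = 21.5, p = 0.538967, fail to reject H0.


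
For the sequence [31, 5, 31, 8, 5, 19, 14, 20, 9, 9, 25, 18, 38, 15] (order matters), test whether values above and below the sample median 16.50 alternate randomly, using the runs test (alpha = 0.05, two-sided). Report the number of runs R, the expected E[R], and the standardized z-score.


Step 1: Compute median = 16.50; label A = above, B = below.
Labels in order: ABABBABABBAAAB  (n_A = 7, n_B = 7)
Step 2: Count runs R = 10.
Step 3: Under H0 (random ordering), E[R] = 2*n_A*n_B/(n_A+n_B) + 1 = 2*7*7/14 + 1 = 8.0000.
        Var[R] = 2*n_A*n_B*(2*n_A*n_B - n_A - n_B) / ((n_A+n_B)^2 * (n_A+n_B-1)) = 8232/2548 = 3.2308.
        SD[R] = 1.7974.
Step 4: Continuity-corrected z = (R - 0.5 - E[R]) / SD[R] = (10 - 0.5 - 8.0000) / 1.7974 = 0.8345.
Step 5: Two-sided p-value via normal approximation = 2*(1 - Phi(|z|)) = 0.403986.
Step 6: alpha = 0.05. fail to reject H0.

R = 10, z = 0.8345, p = 0.403986, fail to reject H0.


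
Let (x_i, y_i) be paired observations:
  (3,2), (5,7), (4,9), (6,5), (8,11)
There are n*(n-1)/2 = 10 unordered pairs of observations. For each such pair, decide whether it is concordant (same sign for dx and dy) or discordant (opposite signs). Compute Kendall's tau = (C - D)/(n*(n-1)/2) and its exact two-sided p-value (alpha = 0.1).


Step 1: Enumerate the 10 unordered pairs (i,j) with i<j and classify each by sign(x_j-x_i) * sign(y_j-y_i).
  (1,2):dx=+2,dy=+5->C; (1,3):dx=+1,dy=+7->C; (1,4):dx=+3,dy=+3->C; (1,5):dx=+5,dy=+9->C
  (2,3):dx=-1,dy=+2->D; (2,4):dx=+1,dy=-2->D; (2,5):dx=+3,dy=+4->C; (3,4):dx=+2,dy=-4->D
  (3,5):dx=+4,dy=+2->C; (4,5):dx=+2,dy=+6->C
Step 2: C = 7, D = 3, total pairs = 10.
Step 3: tau = (C - D)/(n(n-1)/2) = (7 - 3)/10 = 0.400000.
Step 4: Exact two-sided p-value (enumerate n! = 120 permutations of y under H0): p = 0.483333.
Step 5: alpha = 0.1. fail to reject H0.

tau_b = 0.4000 (C=7, D=3), p = 0.483333, fail to reject H0.


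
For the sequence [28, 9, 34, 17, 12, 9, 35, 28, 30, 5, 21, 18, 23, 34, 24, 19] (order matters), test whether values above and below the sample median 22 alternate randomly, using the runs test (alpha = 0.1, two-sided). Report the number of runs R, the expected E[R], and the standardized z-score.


Step 1: Compute median = 22; label A = above, B = below.
Labels in order: ABABBBAAABBBAAAB  (n_A = 8, n_B = 8)
Step 2: Count runs R = 8.
Step 3: Under H0 (random ordering), E[R] = 2*n_A*n_B/(n_A+n_B) + 1 = 2*8*8/16 + 1 = 9.0000.
        Var[R] = 2*n_A*n_B*(2*n_A*n_B - n_A - n_B) / ((n_A+n_B)^2 * (n_A+n_B-1)) = 14336/3840 = 3.7333.
        SD[R] = 1.9322.
Step 4: Continuity-corrected z = (R + 0.5 - E[R]) / SD[R] = (8 + 0.5 - 9.0000) / 1.9322 = -0.2588.
Step 5: Two-sided p-value via normal approximation = 2*(1 - Phi(|z|)) = 0.795809.
Step 6: alpha = 0.1. fail to reject H0.

R = 8, z = -0.2588, p = 0.795809, fail to reject H0.
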